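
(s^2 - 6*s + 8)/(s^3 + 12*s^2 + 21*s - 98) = (s - 4)/(s^2 + 14*s + 49)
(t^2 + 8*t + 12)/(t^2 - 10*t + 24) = (t^2 + 8*t + 12)/(t^2 - 10*t + 24)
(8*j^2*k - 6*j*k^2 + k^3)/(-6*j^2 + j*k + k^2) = k*(-4*j + k)/(3*j + k)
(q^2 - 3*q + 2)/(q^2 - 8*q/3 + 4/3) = 3*(q - 1)/(3*q - 2)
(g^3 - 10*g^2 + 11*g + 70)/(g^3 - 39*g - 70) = (g - 5)/(g + 5)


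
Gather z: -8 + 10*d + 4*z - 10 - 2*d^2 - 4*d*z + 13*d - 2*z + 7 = -2*d^2 + 23*d + z*(2 - 4*d) - 11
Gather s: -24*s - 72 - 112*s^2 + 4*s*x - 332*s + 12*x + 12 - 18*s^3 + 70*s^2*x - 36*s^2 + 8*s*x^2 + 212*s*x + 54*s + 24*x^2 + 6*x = -18*s^3 + s^2*(70*x - 148) + s*(8*x^2 + 216*x - 302) + 24*x^2 + 18*x - 60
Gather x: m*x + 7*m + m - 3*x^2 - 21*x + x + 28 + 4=8*m - 3*x^2 + x*(m - 20) + 32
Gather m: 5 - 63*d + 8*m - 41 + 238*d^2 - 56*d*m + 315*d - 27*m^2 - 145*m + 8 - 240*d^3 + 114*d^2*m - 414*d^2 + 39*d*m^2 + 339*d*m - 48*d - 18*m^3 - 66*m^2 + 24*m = -240*d^3 - 176*d^2 + 204*d - 18*m^3 + m^2*(39*d - 93) + m*(114*d^2 + 283*d - 113) - 28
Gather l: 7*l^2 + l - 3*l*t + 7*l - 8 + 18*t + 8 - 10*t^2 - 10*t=7*l^2 + l*(8 - 3*t) - 10*t^2 + 8*t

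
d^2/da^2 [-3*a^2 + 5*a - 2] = -6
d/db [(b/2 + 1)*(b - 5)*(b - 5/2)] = 3*b^2/2 - 11*b/2 - 5/4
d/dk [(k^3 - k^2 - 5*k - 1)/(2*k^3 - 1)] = (2*k^4 + 20*k^3 + 3*k^2 + 2*k + 5)/(4*k^6 - 4*k^3 + 1)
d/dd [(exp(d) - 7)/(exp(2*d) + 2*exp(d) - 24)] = (-2*(exp(d) - 7)*(exp(d) + 1) + exp(2*d) + 2*exp(d) - 24)*exp(d)/(exp(2*d) + 2*exp(d) - 24)^2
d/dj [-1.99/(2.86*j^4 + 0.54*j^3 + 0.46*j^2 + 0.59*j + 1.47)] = (22.7656*j^3 + 3.2238*j^2 + 1.8308*j + 1.1741)/(2.86*j^4 + 0.54*j^3 + 0.46*j^2 + 0.59*j + 1.47)^2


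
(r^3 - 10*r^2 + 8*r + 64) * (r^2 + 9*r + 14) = r^5 - r^4 - 68*r^3 - 4*r^2 + 688*r + 896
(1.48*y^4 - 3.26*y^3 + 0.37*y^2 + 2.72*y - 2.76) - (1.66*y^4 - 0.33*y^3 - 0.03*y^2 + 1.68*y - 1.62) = -0.18*y^4 - 2.93*y^3 + 0.4*y^2 + 1.04*y - 1.14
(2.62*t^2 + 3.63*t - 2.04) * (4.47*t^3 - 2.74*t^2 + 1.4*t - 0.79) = 11.7114*t^5 + 9.0473*t^4 - 15.397*t^3 + 8.6018*t^2 - 5.7237*t + 1.6116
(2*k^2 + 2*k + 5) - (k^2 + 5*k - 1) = k^2 - 3*k + 6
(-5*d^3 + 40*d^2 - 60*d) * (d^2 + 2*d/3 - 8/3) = -5*d^5 + 110*d^4/3 - 20*d^3 - 440*d^2/3 + 160*d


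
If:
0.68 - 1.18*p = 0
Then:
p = 0.58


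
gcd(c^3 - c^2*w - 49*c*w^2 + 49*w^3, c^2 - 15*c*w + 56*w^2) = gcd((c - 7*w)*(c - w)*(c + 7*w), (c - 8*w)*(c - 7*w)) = -c + 7*w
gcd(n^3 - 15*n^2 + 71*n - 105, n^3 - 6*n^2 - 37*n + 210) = n^2 - 12*n + 35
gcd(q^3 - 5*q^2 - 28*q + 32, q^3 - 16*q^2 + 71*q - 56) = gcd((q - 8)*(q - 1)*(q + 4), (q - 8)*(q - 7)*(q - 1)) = q^2 - 9*q + 8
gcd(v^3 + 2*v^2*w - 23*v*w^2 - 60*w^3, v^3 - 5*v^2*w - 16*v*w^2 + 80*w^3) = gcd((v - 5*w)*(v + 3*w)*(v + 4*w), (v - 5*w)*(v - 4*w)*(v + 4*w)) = v^2 - v*w - 20*w^2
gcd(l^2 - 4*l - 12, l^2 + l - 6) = 1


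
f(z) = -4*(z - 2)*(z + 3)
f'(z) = -8*z - 4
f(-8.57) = -235.50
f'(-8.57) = 64.56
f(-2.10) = 14.76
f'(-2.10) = 12.80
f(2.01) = -0.20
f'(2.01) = -20.08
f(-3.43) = -9.34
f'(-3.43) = 23.44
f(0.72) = 19.05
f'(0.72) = -9.76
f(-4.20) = -29.76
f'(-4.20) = 29.60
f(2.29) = -6.14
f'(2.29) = -22.32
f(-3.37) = -7.95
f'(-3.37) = 22.96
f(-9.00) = -264.00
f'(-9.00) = 68.00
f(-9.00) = -264.00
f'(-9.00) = 68.00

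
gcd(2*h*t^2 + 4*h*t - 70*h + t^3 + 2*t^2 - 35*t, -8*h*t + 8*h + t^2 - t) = 1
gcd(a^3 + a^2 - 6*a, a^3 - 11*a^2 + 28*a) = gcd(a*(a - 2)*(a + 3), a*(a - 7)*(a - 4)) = a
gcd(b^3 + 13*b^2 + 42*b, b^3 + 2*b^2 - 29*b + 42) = b + 7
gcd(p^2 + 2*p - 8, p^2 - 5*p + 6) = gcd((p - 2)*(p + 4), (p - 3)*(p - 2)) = p - 2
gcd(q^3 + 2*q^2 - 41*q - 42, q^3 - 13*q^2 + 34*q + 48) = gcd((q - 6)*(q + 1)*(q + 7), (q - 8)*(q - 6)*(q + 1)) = q^2 - 5*q - 6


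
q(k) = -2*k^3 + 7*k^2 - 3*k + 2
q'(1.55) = 4.28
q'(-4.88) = -214.21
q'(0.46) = 2.17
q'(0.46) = 2.17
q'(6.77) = -183.22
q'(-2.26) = -65.29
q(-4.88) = 415.77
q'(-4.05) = -158.12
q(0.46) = 1.91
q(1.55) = 6.72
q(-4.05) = 261.83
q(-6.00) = 704.00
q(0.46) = 1.91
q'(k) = -6*k^2 + 14*k - 3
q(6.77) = -318.06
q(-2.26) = 67.62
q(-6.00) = 704.00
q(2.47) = 7.16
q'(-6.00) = -303.00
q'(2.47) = -5.03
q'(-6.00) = -303.00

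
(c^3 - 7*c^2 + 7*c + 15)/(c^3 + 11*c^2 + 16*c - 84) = (c^3 - 7*c^2 + 7*c + 15)/(c^3 + 11*c^2 + 16*c - 84)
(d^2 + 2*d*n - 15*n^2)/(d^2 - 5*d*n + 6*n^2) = (d + 5*n)/(d - 2*n)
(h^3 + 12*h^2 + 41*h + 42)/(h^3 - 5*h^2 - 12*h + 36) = (h^2 + 9*h + 14)/(h^2 - 8*h + 12)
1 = 1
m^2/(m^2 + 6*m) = m/(m + 6)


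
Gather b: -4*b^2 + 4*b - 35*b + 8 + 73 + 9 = -4*b^2 - 31*b + 90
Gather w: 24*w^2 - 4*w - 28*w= 24*w^2 - 32*w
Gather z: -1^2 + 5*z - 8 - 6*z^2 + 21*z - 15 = -6*z^2 + 26*z - 24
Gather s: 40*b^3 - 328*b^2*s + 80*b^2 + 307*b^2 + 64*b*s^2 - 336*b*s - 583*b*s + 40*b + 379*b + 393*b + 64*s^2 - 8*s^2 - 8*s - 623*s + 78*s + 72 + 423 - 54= 40*b^3 + 387*b^2 + 812*b + s^2*(64*b + 56) + s*(-328*b^2 - 919*b - 553) + 441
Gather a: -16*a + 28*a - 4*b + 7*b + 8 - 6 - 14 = 12*a + 3*b - 12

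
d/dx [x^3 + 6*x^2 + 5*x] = 3*x^2 + 12*x + 5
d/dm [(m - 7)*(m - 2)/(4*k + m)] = ((4*k + m)*(2*m - 9) - (m - 7)*(m - 2))/(4*k + m)^2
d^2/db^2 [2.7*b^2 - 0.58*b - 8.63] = 5.40000000000000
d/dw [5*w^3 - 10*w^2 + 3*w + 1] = 15*w^2 - 20*w + 3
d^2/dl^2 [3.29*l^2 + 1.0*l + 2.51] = 6.58000000000000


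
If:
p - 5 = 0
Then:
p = 5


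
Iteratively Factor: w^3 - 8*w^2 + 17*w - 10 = (w - 5)*(w^2 - 3*w + 2) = (w - 5)*(w - 1)*(w - 2)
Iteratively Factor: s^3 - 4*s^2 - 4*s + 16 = (s - 4)*(s^2 - 4) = (s - 4)*(s + 2)*(s - 2)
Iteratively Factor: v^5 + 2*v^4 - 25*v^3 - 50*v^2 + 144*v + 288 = (v + 4)*(v^4 - 2*v^3 - 17*v^2 + 18*v + 72) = (v + 2)*(v + 4)*(v^3 - 4*v^2 - 9*v + 36) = (v - 4)*(v + 2)*(v + 4)*(v^2 - 9) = (v - 4)*(v - 3)*(v + 2)*(v + 4)*(v + 3)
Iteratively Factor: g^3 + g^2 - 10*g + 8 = (g + 4)*(g^2 - 3*g + 2) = (g - 1)*(g + 4)*(g - 2)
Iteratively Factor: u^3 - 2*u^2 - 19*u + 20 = (u - 1)*(u^2 - u - 20) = (u - 1)*(u + 4)*(u - 5)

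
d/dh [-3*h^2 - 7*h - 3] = -6*h - 7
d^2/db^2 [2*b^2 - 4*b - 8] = 4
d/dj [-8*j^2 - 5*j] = -16*j - 5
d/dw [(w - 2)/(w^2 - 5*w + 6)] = -1/(w^2 - 6*w + 9)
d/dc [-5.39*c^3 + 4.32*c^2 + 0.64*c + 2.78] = -16.17*c^2 + 8.64*c + 0.64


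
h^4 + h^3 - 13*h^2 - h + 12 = (h - 3)*(h - 1)*(h + 1)*(h + 4)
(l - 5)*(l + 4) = l^2 - l - 20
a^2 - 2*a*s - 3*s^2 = (a - 3*s)*(a + s)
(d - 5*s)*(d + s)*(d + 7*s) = d^3 + 3*d^2*s - 33*d*s^2 - 35*s^3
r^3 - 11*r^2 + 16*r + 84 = (r - 7)*(r - 6)*(r + 2)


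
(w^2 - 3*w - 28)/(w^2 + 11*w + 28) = (w - 7)/(w + 7)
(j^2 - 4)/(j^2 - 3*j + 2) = (j + 2)/(j - 1)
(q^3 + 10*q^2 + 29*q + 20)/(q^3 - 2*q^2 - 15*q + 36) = (q^2 + 6*q + 5)/(q^2 - 6*q + 9)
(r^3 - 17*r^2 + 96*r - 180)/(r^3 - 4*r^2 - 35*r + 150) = (r^2 - 12*r + 36)/(r^2 + r - 30)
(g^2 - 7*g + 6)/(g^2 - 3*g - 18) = (g - 1)/(g + 3)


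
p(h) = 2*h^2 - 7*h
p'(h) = 4*h - 7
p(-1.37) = 13.34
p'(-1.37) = -12.48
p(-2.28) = 26.36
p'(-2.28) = -16.12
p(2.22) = -5.68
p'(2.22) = 1.88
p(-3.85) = 56.60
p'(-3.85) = -22.40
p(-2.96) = 38.24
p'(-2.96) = -18.84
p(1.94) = -6.05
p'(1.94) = 0.76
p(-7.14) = 151.94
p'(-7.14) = -35.56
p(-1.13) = 10.46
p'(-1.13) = -11.52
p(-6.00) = 114.00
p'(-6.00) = -31.00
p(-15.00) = 555.00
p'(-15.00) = -67.00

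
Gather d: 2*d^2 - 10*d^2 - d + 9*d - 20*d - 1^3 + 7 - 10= -8*d^2 - 12*d - 4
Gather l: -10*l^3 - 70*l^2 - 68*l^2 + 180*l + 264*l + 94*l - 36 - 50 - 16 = -10*l^3 - 138*l^2 + 538*l - 102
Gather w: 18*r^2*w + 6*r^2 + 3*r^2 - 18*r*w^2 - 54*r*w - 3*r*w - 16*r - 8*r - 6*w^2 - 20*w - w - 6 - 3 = 9*r^2 - 24*r + w^2*(-18*r - 6) + w*(18*r^2 - 57*r - 21) - 9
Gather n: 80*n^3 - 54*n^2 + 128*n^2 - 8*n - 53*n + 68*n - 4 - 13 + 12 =80*n^3 + 74*n^2 + 7*n - 5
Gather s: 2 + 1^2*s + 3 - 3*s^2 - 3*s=-3*s^2 - 2*s + 5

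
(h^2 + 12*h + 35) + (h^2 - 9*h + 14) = 2*h^2 + 3*h + 49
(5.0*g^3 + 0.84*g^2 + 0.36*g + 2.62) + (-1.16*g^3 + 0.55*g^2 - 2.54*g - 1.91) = 3.84*g^3 + 1.39*g^2 - 2.18*g + 0.71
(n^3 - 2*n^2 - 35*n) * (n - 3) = n^4 - 5*n^3 - 29*n^2 + 105*n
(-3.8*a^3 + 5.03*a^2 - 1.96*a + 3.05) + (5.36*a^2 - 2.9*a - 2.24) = -3.8*a^3 + 10.39*a^2 - 4.86*a + 0.81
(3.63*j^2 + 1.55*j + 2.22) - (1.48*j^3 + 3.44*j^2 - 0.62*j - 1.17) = -1.48*j^3 + 0.19*j^2 + 2.17*j + 3.39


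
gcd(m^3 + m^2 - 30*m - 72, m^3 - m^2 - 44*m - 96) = m^2 + 7*m + 12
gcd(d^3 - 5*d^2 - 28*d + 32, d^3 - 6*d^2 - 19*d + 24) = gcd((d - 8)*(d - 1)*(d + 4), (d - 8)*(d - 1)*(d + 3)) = d^2 - 9*d + 8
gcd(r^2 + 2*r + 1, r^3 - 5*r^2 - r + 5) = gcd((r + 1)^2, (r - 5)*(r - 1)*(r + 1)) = r + 1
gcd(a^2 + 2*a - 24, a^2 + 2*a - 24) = a^2 + 2*a - 24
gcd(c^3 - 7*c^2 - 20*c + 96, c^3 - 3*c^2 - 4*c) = 1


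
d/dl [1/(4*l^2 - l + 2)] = (1 - 8*l)/(4*l^2 - l + 2)^2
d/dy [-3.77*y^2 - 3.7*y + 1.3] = -7.54*y - 3.7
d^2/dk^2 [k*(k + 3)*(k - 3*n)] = 6*k - 6*n + 6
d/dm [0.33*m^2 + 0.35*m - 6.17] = 0.66*m + 0.35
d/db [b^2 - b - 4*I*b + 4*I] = 2*b - 1 - 4*I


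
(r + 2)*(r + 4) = r^2 + 6*r + 8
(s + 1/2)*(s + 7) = s^2 + 15*s/2 + 7/2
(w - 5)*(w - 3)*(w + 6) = w^3 - 2*w^2 - 33*w + 90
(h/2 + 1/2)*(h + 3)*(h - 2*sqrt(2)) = h^3/2 - sqrt(2)*h^2 + 2*h^2 - 4*sqrt(2)*h + 3*h/2 - 3*sqrt(2)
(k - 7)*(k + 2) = k^2 - 5*k - 14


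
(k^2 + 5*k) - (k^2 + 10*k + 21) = -5*k - 21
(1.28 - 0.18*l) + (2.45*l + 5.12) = 2.27*l + 6.4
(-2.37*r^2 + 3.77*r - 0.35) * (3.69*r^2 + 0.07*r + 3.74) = -8.7453*r^4 + 13.7454*r^3 - 9.8914*r^2 + 14.0753*r - 1.309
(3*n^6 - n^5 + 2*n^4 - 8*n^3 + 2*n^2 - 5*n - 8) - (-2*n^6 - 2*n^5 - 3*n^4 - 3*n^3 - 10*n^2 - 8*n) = 5*n^6 + n^5 + 5*n^4 - 5*n^3 + 12*n^2 + 3*n - 8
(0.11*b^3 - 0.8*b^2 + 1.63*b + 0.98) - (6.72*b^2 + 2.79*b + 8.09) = 0.11*b^3 - 7.52*b^2 - 1.16*b - 7.11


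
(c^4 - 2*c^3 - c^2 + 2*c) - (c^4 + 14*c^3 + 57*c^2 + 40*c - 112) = -16*c^3 - 58*c^2 - 38*c + 112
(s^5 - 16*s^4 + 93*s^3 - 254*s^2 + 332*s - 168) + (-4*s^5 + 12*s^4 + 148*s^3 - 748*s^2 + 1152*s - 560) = -3*s^5 - 4*s^4 + 241*s^3 - 1002*s^2 + 1484*s - 728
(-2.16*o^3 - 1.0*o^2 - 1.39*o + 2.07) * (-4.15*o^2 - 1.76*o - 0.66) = 8.964*o^5 + 7.9516*o^4 + 8.9541*o^3 - 5.4841*o^2 - 2.7258*o - 1.3662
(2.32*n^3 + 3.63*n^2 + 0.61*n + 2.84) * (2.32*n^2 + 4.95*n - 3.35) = 5.3824*n^5 + 19.9056*n^4 + 11.6117*n^3 - 2.5522*n^2 + 12.0145*n - 9.514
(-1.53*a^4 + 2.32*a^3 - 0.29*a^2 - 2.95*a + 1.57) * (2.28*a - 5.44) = -3.4884*a^5 + 13.6128*a^4 - 13.282*a^3 - 5.1484*a^2 + 19.6276*a - 8.5408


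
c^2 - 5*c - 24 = (c - 8)*(c + 3)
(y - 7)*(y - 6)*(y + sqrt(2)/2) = y^3 - 13*y^2 + sqrt(2)*y^2/2 - 13*sqrt(2)*y/2 + 42*y + 21*sqrt(2)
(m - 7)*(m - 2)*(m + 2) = m^3 - 7*m^2 - 4*m + 28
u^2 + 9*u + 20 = (u + 4)*(u + 5)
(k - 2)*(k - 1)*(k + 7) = k^3 + 4*k^2 - 19*k + 14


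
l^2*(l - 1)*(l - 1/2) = l^4 - 3*l^3/2 + l^2/2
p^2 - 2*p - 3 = (p - 3)*(p + 1)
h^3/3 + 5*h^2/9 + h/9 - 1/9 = (h/3 + 1/3)*(h - 1/3)*(h + 1)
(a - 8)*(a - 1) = a^2 - 9*a + 8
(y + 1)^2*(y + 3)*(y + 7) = y^4 + 12*y^3 + 42*y^2 + 52*y + 21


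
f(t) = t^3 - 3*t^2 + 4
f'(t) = 3*t^2 - 6*t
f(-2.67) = -36.42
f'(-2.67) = 37.41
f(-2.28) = -23.45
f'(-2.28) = 29.28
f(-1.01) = -0.09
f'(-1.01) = 9.12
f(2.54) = 1.03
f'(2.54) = 4.11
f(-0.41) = 3.43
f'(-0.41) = 2.96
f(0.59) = 3.16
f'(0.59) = -2.50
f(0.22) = 3.87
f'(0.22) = -1.17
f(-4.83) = -178.67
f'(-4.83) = 98.97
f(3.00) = 4.00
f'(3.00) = 9.00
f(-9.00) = -968.00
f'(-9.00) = 297.00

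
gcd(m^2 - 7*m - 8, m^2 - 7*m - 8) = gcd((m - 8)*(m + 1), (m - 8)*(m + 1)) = m^2 - 7*m - 8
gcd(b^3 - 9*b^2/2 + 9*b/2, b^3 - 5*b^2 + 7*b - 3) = b - 3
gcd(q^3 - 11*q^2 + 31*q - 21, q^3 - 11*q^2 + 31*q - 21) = q^3 - 11*q^2 + 31*q - 21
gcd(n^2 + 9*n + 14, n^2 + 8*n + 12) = n + 2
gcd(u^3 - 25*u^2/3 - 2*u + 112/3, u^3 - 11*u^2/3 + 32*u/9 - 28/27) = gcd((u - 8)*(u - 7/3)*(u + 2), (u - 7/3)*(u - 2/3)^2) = u - 7/3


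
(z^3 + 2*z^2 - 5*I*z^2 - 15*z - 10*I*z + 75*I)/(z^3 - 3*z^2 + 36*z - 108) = (z^2 + 5*z*(1 - I) - 25*I)/(z^2 + 36)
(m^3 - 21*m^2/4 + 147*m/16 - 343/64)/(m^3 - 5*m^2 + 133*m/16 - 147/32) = (4*m - 7)/(2*(2*m - 3))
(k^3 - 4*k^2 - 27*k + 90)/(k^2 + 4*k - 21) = (k^2 - k - 30)/(k + 7)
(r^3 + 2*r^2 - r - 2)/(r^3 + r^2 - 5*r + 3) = (r^2 + 3*r + 2)/(r^2 + 2*r - 3)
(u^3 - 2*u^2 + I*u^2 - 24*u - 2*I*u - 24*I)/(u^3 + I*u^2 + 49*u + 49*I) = (u^2 - 2*u - 24)/(u^2 + 49)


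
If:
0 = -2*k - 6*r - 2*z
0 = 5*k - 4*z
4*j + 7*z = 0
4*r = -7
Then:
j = -245/48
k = 7/3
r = -7/4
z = 35/12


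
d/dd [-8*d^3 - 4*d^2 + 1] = 8*d*(-3*d - 1)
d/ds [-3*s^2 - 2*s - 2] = -6*s - 2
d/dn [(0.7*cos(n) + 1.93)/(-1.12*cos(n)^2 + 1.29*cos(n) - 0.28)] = (-0.784*cos(n)^2 - 4.3232*cos(n) + 2.6857)*sin(n)/(1.2544*cos(n)^4 - 2.8896*cos(n)^3 + 2.2913*cos(n)^2 - 0.7224*cos(n) + 0.0784)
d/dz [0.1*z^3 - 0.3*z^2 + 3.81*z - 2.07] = 0.3*z^2 - 0.6*z + 3.81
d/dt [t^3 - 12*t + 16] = 3*t^2 - 12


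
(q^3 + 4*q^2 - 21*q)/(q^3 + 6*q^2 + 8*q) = (q^2 + 4*q - 21)/(q^2 + 6*q + 8)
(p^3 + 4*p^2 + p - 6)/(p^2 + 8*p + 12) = (p^2 + 2*p - 3)/(p + 6)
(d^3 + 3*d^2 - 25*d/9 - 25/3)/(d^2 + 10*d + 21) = (d^2 - 25/9)/(d + 7)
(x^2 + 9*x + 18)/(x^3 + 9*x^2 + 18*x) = 1/x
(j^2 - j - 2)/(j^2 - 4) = (j + 1)/(j + 2)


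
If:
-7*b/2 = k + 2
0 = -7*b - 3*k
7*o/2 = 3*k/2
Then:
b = -12/7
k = 4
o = 12/7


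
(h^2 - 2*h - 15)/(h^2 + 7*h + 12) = (h - 5)/(h + 4)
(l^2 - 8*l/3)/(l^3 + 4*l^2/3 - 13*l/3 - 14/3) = l*(3*l - 8)/(3*l^3 + 4*l^2 - 13*l - 14)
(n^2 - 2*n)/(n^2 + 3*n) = (n - 2)/(n + 3)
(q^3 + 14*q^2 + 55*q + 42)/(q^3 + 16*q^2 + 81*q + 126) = (q + 1)/(q + 3)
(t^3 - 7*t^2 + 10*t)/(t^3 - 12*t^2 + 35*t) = (t - 2)/(t - 7)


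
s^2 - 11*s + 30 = (s - 6)*(s - 5)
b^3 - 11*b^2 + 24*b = b*(b - 8)*(b - 3)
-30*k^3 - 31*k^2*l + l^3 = (-6*k + l)*(k + l)*(5*k + l)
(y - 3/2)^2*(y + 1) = y^3 - 2*y^2 - 3*y/4 + 9/4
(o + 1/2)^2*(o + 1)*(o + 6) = o^4 + 8*o^3 + 53*o^2/4 + 31*o/4 + 3/2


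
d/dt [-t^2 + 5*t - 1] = 5 - 2*t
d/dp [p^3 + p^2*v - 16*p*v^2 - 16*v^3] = 3*p^2 + 2*p*v - 16*v^2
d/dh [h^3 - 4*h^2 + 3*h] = 3*h^2 - 8*h + 3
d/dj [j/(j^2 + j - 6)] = (j^2 - j*(2*j + 1) + j - 6)/(j^2 + j - 6)^2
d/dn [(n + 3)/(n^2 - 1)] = (n^2 - 2*n*(n + 3) - 1)/(n^2 - 1)^2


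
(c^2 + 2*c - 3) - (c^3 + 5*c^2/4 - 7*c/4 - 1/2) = -c^3 - c^2/4 + 15*c/4 - 5/2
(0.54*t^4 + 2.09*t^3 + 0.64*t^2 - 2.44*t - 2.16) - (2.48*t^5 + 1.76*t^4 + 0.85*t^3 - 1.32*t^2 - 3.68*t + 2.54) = -2.48*t^5 - 1.22*t^4 + 1.24*t^3 + 1.96*t^2 + 1.24*t - 4.7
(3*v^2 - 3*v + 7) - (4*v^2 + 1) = -v^2 - 3*v + 6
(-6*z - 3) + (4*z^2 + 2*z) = 4*z^2 - 4*z - 3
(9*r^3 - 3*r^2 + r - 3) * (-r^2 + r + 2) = -9*r^5 + 12*r^4 + 14*r^3 - 2*r^2 - r - 6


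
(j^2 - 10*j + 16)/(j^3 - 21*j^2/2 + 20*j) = 2*(j - 2)/(j*(2*j - 5))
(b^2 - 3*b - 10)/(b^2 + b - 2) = (b - 5)/(b - 1)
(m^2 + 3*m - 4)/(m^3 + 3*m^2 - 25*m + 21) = (m + 4)/(m^2 + 4*m - 21)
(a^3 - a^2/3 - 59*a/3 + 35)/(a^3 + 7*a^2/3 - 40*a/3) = (3*a^2 - 16*a + 21)/(a*(3*a - 8))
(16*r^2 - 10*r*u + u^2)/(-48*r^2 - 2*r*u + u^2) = (-2*r + u)/(6*r + u)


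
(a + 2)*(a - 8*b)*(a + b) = a^3 - 7*a^2*b + 2*a^2 - 8*a*b^2 - 14*a*b - 16*b^2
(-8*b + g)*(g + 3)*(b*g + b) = -8*b^2*g^2 - 32*b^2*g - 24*b^2 + b*g^3 + 4*b*g^2 + 3*b*g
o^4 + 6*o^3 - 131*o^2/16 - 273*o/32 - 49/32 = (o - 7/4)*(o + 1/4)*(o + 1/2)*(o + 7)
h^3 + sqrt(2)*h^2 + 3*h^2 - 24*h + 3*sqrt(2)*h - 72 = (h + 3)*(h - 3*sqrt(2))*(h + 4*sqrt(2))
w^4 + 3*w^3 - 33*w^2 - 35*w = w*(w - 5)*(w + 1)*(w + 7)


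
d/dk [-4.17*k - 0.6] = -4.17000000000000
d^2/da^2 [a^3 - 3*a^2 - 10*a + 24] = 6*a - 6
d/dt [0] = 0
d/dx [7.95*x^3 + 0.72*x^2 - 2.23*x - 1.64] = 23.85*x^2 + 1.44*x - 2.23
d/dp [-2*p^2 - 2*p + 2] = -4*p - 2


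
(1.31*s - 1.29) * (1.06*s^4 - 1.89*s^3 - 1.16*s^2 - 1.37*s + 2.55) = 1.3886*s^5 - 3.8433*s^4 + 0.9185*s^3 - 0.2983*s^2 + 5.1078*s - 3.2895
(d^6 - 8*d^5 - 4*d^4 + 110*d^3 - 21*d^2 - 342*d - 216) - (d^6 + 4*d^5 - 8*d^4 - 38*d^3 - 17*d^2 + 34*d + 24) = -12*d^5 + 4*d^4 + 148*d^3 - 4*d^2 - 376*d - 240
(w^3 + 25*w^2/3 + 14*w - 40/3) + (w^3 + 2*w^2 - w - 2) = 2*w^3 + 31*w^2/3 + 13*w - 46/3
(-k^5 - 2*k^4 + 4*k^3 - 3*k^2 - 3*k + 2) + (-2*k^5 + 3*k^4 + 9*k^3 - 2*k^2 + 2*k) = -3*k^5 + k^4 + 13*k^3 - 5*k^2 - k + 2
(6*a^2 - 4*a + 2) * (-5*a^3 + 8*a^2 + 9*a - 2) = -30*a^5 + 68*a^4 + 12*a^3 - 32*a^2 + 26*a - 4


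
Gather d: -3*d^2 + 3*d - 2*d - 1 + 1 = -3*d^2 + d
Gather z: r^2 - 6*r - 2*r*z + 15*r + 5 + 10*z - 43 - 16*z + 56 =r^2 + 9*r + z*(-2*r - 6) + 18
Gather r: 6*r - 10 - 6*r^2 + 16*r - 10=-6*r^2 + 22*r - 20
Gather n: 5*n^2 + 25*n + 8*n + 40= 5*n^2 + 33*n + 40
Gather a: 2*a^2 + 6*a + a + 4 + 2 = 2*a^2 + 7*a + 6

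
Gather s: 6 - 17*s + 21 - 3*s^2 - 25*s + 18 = -3*s^2 - 42*s + 45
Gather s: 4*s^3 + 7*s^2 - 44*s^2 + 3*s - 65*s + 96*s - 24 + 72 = 4*s^3 - 37*s^2 + 34*s + 48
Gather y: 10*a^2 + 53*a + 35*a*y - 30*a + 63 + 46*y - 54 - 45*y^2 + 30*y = 10*a^2 + 23*a - 45*y^2 + y*(35*a + 76) + 9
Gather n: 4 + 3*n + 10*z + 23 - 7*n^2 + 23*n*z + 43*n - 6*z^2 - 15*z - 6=-7*n^2 + n*(23*z + 46) - 6*z^2 - 5*z + 21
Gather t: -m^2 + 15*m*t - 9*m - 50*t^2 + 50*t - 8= -m^2 - 9*m - 50*t^2 + t*(15*m + 50) - 8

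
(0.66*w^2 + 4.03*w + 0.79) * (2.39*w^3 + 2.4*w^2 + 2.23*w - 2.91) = 1.5774*w^5 + 11.2157*w^4 + 13.0319*w^3 + 8.9623*w^2 - 9.9656*w - 2.2989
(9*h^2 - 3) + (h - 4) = 9*h^2 + h - 7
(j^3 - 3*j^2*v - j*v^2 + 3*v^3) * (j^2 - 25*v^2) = j^5 - 3*j^4*v - 26*j^3*v^2 + 78*j^2*v^3 + 25*j*v^4 - 75*v^5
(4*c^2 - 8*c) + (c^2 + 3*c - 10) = 5*c^2 - 5*c - 10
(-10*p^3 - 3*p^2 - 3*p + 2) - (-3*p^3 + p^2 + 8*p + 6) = -7*p^3 - 4*p^2 - 11*p - 4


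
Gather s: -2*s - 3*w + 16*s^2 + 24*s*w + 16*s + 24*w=16*s^2 + s*(24*w + 14) + 21*w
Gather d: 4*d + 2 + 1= 4*d + 3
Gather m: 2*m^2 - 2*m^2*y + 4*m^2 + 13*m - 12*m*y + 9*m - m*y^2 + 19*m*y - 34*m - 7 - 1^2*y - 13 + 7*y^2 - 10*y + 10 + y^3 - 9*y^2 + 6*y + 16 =m^2*(6 - 2*y) + m*(-y^2 + 7*y - 12) + y^3 - 2*y^2 - 5*y + 6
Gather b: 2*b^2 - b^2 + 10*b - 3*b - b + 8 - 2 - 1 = b^2 + 6*b + 5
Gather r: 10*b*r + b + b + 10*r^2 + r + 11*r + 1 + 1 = 2*b + 10*r^2 + r*(10*b + 12) + 2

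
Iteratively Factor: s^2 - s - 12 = (s + 3)*(s - 4)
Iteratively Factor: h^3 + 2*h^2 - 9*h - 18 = (h + 3)*(h^2 - h - 6) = (h - 3)*(h + 3)*(h + 2)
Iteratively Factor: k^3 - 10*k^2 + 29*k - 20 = (k - 4)*(k^2 - 6*k + 5) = (k - 4)*(k - 1)*(k - 5)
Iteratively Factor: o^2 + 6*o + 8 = (o + 2)*(o + 4)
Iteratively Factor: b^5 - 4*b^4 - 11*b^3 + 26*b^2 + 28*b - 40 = (b + 2)*(b^4 - 6*b^3 + b^2 + 24*b - 20) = (b + 2)^2*(b^3 - 8*b^2 + 17*b - 10) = (b - 1)*(b + 2)^2*(b^2 - 7*b + 10) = (b - 2)*(b - 1)*(b + 2)^2*(b - 5)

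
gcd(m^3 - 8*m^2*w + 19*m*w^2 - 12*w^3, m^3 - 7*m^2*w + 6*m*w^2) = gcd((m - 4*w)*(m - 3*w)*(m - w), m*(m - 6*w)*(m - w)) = -m + w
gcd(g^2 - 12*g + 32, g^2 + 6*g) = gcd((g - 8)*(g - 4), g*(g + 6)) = 1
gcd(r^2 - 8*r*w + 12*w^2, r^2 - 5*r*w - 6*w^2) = r - 6*w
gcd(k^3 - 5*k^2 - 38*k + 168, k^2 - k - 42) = k^2 - k - 42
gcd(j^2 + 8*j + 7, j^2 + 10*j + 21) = j + 7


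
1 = 1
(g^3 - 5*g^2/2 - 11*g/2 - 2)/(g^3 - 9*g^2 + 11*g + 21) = (g^2 - 7*g/2 - 2)/(g^2 - 10*g + 21)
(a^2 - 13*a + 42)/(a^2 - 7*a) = (a - 6)/a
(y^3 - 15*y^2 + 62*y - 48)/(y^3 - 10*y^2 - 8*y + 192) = (y - 1)/(y + 4)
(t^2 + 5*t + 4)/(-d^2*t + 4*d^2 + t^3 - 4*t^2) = (t^2 + 5*t + 4)/(-d^2*t + 4*d^2 + t^3 - 4*t^2)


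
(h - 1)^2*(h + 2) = h^3 - 3*h + 2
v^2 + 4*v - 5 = (v - 1)*(v + 5)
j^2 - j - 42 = (j - 7)*(j + 6)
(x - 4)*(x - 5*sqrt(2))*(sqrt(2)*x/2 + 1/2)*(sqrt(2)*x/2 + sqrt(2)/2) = x^4/2 - 9*sqrt(2)*x^3/4 - 3*x^3/2 - 9*x^2/2 + 27*sqrt(2)*x^2/4 + 15*x/2 + 9*sqrt(2)*x + 10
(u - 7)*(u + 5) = u^2 - 2*u - 35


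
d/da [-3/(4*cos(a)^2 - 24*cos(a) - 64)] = 3*(3 - cos(a))*sin(a)/(2*(sin(a)^2 + 6*cos(a) + 15)^2)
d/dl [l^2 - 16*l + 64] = 2*l - 16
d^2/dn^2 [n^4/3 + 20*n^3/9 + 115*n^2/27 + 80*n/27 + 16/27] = 4*n^2 + 40*n/3 + 230/27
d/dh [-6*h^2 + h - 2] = 1 - 12*h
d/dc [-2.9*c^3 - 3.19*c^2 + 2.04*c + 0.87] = -8.7*c^2 - 6.38*c + 2.04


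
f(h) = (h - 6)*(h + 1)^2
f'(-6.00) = 145.00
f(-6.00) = -300.00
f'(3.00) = -8.00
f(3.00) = -48.00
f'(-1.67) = 10.73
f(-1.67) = -3.44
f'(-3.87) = 64.89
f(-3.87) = -81.30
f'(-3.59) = 56.38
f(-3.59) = -64.33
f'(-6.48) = 166.81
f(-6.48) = -374.78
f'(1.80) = -15.68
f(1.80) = -32.93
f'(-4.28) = 78.20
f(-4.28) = -110.60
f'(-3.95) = 67.41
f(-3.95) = -86.59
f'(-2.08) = 18.62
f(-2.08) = -9.42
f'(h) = (h - 6)*(2*h + 2) + (h + 1)^2 = (h + 1)*(3*h - 11)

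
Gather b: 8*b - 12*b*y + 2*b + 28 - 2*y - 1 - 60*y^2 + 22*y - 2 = b*(10 - 12*y) - 60*y^2 + 20*y + 25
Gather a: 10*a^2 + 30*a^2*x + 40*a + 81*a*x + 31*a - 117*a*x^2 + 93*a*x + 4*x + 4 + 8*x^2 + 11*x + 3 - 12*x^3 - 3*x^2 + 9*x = a^2*(30*x + 10) + a*(-117*x^2 + 174*x + 71) - 12*x^3 + 5*x^2 + 24*x + 7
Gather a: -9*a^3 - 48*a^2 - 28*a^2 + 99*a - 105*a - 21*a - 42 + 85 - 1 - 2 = -9*a^3 - 76*a^2 - 27*a + 40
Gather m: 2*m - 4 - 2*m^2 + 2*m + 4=-2*m^2 + 4*m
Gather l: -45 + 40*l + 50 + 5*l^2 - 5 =5*l^2 + 40*l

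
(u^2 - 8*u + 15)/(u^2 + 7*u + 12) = (u^2 - 8*u + 15)/(u^2 + 7*u + 12)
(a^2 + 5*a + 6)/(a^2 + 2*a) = (a + 3)/a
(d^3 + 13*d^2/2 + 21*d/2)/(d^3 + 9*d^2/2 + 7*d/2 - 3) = d*(2*d + 7)/(2*d^2 + 3*d - 2)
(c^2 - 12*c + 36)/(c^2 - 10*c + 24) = (c - 6)/(c - 4)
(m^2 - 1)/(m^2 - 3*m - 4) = (m - 1)/(m - 4)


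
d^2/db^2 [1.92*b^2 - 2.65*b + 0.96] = 3.84000000000000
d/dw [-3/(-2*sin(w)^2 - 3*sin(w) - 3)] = -3*(4*sin(w) + 3)*cos(w)/(3*sin(w) - cos(2*w) + 4)^2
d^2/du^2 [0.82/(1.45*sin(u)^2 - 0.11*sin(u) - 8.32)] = (6.8962*sin(u)^4 - 0.39237*sin(u)^3 + 29.235542*sin(u)^2 + 0.034276*sin(u) - 19.804804)/(-1.45*sin(u)^2 + 0.11*sin(u) + 8.32)^3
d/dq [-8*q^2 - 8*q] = -16*q - 8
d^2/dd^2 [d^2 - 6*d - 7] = 2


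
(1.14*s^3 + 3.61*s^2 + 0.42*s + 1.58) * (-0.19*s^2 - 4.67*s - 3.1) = -0.2166*s^5 - 6.0097*s^4 - 20.4725*s^3 - 13.4526*s^2 - 8.6806*s - 4.898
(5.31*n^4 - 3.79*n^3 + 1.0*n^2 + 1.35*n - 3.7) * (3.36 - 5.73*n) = -30.4263*n^5 + 39.5583*n^4 - 18.4644*n^3 - 4.3755*n^2 + 25.737*n - 12.432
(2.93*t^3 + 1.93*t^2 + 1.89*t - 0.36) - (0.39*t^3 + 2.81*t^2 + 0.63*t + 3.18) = 2.54*t^3 - 0.88*t^2 + 1.26*t - 3.54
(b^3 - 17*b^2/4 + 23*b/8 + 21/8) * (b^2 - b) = b^5 - 21*b^4/4 + 57*b^3/8 - b^2/4 - 21*b/8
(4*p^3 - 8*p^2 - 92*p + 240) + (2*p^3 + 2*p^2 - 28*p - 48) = 6*p^3 - 6*p^2 - 120*p + 192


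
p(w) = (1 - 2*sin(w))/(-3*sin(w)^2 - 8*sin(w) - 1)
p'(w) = (1 - 2*sin(w))*(6*sin(w)*cos(w) + 8*cos(w))/(-3*sin(w)^2 - 8*sin(w) - 1)^2 - 2*cos(w)/(-3*sin(w)^2 - 8*sin(w) - 1) = 2*(-3*sin(w)^2 + 3*sin(w) + 5)*cos(w)/(3*sin(w)^2 + 8*sin(w) + 1)^2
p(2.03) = 0.07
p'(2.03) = -0.04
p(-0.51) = 0.90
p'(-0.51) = 1.03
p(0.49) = -0.01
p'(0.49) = 0.34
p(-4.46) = 0.08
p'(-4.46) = -0.02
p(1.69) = 0.08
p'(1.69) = -0.01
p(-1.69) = 0.75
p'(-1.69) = 0.01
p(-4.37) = 0.08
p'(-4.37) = -0.03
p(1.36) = 0.08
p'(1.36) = 0.02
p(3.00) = -0.33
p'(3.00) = -2.22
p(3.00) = -0.33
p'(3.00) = -2.22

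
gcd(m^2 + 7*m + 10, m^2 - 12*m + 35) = 1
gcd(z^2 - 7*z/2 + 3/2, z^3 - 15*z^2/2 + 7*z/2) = z - 1/2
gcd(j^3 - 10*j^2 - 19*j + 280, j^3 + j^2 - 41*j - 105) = j^2 - 2*j - 35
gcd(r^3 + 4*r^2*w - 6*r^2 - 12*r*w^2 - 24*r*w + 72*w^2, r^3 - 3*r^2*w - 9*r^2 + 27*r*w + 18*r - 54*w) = r - 6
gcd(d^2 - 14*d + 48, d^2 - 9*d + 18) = d - 6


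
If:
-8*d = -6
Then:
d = 3/4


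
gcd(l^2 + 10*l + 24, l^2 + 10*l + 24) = l^2 + 10*l + 24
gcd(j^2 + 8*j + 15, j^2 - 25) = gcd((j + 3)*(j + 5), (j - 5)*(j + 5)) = j + 5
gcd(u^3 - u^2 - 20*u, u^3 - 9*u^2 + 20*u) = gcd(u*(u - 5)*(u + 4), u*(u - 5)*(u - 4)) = u^2 - 5*u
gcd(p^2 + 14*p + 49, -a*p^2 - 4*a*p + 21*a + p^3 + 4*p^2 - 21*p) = p + 7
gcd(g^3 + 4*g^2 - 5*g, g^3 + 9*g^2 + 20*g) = g^2 + 5*g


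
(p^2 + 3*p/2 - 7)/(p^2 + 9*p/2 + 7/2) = (p - 2)/(p + 1)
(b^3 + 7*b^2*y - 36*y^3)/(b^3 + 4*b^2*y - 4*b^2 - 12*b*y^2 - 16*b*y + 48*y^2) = (b + 3*y)/(b - 4)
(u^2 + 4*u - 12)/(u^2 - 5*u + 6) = (u + 6)/(u - 3)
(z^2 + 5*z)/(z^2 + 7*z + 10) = z/(z + 2)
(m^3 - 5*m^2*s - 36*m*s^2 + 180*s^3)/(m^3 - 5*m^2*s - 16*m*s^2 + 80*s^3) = (-m^2 + 36*s^2)/(-m^2 + 16*s^2)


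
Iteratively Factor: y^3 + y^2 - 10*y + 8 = (y - 1)*(y^2 + 2*y - 8) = (y - 2)*(y - 1)*(y + 4)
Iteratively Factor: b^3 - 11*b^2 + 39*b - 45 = (b - 5)*(b^2 - 6*b + 9) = (b - 5)*(b - 3)*(b - 3)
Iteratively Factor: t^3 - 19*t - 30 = (t + 3)*(t^2 - 3*t - 10) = (t + 2)*(t + 3)*(t - 5)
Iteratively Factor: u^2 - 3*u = (u)*(u - 3)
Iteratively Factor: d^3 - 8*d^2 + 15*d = (d - 5)*(d^2 - 3*d) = d*(d - 5)*(d - 3)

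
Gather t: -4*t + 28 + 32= 60 - 4*t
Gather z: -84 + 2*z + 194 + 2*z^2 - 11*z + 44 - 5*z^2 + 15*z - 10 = -3*z^2 + 6*z + 144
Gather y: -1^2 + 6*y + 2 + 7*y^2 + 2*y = 7*y^2 + 8*y + 1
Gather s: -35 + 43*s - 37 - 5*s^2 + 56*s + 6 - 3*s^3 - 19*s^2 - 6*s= -3*s^3 - 24*s^2 + 93*s - 66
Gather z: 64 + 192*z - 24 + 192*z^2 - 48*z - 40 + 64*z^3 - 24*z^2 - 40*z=64*z^3 + 168*z^2 + 104*z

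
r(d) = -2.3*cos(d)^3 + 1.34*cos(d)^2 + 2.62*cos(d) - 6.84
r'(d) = 6.9*sin(d)*cos(d)^2 - 2.68*sin(d)*cos(d) - 2.62*sin(d)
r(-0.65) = -5.07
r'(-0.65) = 0.23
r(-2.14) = -7.50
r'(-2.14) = -0.70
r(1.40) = -6.37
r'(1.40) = -2.83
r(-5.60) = -5.07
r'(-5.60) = -0.35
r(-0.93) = -5.29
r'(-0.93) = 1.41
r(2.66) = -6.51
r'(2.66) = 2.40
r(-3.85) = -7.05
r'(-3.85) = 2.21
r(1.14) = -5.68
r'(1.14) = -2.30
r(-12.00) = -5.06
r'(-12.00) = 0.02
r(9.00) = -6.38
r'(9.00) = 2.29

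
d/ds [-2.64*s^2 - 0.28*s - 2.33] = -5.28*s - 0.28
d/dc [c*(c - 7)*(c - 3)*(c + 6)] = 4*c^3 - 12*c^2 - 78*c + 126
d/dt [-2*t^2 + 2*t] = 2 - 4*t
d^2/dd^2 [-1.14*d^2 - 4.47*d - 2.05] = -2.28000000000000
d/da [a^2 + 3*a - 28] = 2*a + 3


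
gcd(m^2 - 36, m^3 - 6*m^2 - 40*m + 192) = m + 6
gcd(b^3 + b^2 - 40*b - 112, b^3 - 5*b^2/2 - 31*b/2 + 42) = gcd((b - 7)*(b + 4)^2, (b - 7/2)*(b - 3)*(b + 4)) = b + 4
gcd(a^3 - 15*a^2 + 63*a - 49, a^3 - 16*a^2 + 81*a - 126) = a - 7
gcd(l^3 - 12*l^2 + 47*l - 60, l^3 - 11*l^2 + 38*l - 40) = l^2 - 9*l + 20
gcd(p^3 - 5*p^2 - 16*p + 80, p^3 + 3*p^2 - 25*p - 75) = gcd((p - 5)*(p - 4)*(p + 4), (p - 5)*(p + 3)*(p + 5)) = p - 5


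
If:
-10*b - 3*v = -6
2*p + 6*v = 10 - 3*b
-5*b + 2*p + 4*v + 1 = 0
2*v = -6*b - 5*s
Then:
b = 21/4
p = 349/8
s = -1/10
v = -31/2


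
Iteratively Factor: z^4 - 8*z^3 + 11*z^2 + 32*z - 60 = (z - 5)*(z^3 - 3*z^2 - 4*z + 12) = (z - 5)*(z - 3)*(z^2 - 4) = (z - 5)*(z - 3)*(z + 2)*(z - 2)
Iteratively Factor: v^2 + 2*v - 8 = (v - 2)*(v + 4)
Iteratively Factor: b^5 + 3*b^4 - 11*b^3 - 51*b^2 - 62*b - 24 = (b - 4)*(b^4 + 7*b^3 + 17*b^2 + 17*b + 6) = (b - 4)*(b + 1)*(b^3 + 6*b^2 + 11*b + 6) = (b - 4)*(b + 1)^2*(b^2 + 5*b + 6) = (b - 4)*(b + 1)^2*(b + 2)*(b + 3)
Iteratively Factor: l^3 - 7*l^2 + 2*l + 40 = (l + 2)*(l^2 - 9*l + 20) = (l - 4)*(l + 2)*(l - 5)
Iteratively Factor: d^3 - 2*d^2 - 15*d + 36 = (d - 3)*(d^2 + d - 12) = (d - 3)^2*(d + 4)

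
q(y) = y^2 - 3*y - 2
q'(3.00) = 3.00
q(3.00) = -2.00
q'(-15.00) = -33.00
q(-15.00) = 268.00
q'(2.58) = 2.16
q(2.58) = -3.08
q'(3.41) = 3.82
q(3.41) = -0.60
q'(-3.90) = -10.80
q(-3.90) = 24.91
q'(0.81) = -1.38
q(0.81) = -3.77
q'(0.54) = -1.92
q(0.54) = -3.33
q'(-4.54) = -12.08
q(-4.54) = 32.23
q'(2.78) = 2.56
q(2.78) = -2.61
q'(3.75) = 4.50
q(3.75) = 0.81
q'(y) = 2*y - 3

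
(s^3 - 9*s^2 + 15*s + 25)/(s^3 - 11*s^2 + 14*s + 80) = (s^2 - 4*s - 5)/(s^2 - 6*s - 16)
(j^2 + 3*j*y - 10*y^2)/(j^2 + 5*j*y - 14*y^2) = (j + 5*y)/(j + 7*y)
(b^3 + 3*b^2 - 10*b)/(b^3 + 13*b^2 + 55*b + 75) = b*(b - 2)/(b^2 + 8*b + 15)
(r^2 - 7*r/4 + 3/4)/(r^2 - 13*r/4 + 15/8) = 2*(r - 1)/(2*r - 5)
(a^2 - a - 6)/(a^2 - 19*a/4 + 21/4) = 4*(a + 2)/(4*a - 7)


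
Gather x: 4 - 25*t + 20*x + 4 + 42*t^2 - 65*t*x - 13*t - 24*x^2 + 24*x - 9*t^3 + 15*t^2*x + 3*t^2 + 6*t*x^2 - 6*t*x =-9*t^3 + 45*t^2 - 38*t + x^2*(6*t - 24) + x*(15*t^2 - 71*t + 44) + 8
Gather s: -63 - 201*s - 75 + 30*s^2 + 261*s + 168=30*s^2 + 60*s + 30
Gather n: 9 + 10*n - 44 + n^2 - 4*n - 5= n^2 + 6*n - 40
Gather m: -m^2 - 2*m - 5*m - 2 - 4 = -m^2 - 7*m - 6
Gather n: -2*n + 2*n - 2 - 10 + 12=0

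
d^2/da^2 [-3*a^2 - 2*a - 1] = -6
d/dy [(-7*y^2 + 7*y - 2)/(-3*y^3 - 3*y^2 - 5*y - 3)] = (-21*y^4 + 42*y^3 + 38*y^2 + 30*y - 31)/(9*y^6 + 18*y^5 + 39*y^4 + 48*y^3 + 43*y^2 + 30*y + 9)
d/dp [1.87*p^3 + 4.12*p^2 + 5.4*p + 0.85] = 5.61*p^2 + 8.24*p + 5.4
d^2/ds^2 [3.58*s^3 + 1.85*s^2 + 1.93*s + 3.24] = 21.48*s + 3.7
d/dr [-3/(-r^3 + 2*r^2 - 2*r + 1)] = 3*(-3*r^2 + 4*r - 2)/(r^3 - 2*r^2 + 2*r - 1)^2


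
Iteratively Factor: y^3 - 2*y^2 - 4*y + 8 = (y - 2)*(y^2 - 4) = (y - 2)*(y + 2)*(y - 2)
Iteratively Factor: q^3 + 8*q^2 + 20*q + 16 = (q + 4)*(q^2 + 4*q + 4) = (q + 2)*(q + 4)*(q + 2)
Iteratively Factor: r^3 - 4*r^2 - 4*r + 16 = (r + 2)*(r^2 - 6*r + 8) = (r - 2)*(r + 2)*(r - 4)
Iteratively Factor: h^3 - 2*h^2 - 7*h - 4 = (h + 1)*(h^2 - 3*h - 4) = (h - 4)*(h + 1)*(h + 1)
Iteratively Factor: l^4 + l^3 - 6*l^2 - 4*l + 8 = (l - 1)*(l^3 + 2*l^2 - 4*l - 8) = (l - 2)*(l - 1)*(l^2 + 4*l + 4) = (l - 2)*(l - 1)*(l + 2)*(l + 2)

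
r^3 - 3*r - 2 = (r - 2)*(r + 1)^2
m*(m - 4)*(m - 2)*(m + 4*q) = m^4 + 4*m^3*q - 6*m^3 - 24*m^2*q + 8*m^2 + 32*m*q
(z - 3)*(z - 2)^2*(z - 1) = z^4 - 8*z^3 + 23*z^2 - 28*z + 12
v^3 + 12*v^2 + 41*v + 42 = (v + 2)*(v + 3)*(v + 7)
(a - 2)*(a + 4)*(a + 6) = a^3 + 8*a^2 + 4*a - 48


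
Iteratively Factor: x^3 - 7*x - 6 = (x + 1)*(x^2 - x - 6) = (x - 3)*(x + 1)*(x + 2)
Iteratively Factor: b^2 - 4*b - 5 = (b - 5)*(b + 1)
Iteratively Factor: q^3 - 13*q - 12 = (q - 4)*(q^2 + 4*q + 3) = (q - 4)*(q + 1)*(q + 3)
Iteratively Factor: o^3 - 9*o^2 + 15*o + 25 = (o - 5)*(o^2 - 4*o - 5) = (o - 5)*(o + 1)*(o - 5)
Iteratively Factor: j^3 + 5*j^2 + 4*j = (j + 1)*(j^2 + 4*j) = (j + 1)*(j + 4)*(j)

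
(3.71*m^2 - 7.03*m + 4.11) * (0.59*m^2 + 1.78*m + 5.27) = 2.1889*m^4 + 2.4561*m^3 + 9.4632*m^2 - 29.7323*m + 21.6597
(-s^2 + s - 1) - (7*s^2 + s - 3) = 2 - 8*s^2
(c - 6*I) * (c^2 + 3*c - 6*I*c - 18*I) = c^3 + 3*c^2 - 12*I*c^2 - 36*c - 36*I*c - 108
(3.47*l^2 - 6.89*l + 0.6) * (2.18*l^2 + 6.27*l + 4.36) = 7.5646*l^4 + 6.7367*l^3 - 26.7631*l^2 - 26.2784*l + 2.616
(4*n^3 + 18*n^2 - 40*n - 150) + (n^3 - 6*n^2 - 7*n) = 5*n^3 + 12*n^2 - 47*n - 150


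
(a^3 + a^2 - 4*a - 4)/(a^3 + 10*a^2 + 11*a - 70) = (a^2 + 3*a + 2)/(a^2 + 12*a + 35)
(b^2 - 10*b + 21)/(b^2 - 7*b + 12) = (b - 7)/(b - 4)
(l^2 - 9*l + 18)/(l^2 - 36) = (l - 3)/(l + 6)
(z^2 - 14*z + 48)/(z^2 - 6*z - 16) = (z - 6)/(z + 2)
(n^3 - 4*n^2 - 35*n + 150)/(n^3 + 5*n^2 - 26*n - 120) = (n - 5)/(n + 4)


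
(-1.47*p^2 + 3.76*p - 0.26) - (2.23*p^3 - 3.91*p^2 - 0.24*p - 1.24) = -2.23*p^3 + 2.44*p^2 + 4.0*p + 0.98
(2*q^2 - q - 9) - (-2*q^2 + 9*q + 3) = 4*q^2 - 10*q - 12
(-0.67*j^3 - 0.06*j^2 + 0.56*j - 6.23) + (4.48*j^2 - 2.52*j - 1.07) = -0.67*j^3 + 4.42*j^2 - 1.96*j - 7.3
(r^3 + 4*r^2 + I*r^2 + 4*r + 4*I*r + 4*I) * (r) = r^4 + 4*r^3 + I*r^3 + 4*r^2 + 4*I*r^2 + 4*I*r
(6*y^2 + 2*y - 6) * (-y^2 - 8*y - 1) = -6*y^4 - 50*y^3 - 16*y^2 + 46*y + 6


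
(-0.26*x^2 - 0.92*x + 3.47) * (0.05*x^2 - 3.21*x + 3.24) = -0.013*x^4 + 0.7886*x^3 + 2.2843*x^2 - 14.1195*x + 11.2428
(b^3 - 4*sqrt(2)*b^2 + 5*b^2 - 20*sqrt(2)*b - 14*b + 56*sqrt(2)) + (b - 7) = b^3 - 4*sqrt(2)*b^2 + 5*b^2 - 20*sqrt(2)*b - 13*b - 7 + 56*sqrt(2)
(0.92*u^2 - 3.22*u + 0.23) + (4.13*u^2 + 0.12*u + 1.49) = 5.05*u^2 - 3.1*u + 1.72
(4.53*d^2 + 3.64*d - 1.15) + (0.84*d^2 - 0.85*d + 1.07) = 5.37*d^2 + 2.79*d - 0.0799999999999998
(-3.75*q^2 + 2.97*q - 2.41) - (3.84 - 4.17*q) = -3.75*q^2 + 7.14*q - 6.25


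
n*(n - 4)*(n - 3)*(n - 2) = n^4 - 9*n^3 + 26*n^2 - 24*n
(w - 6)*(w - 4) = w^2 - 10*w + 24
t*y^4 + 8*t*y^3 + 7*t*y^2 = y^2*(y + 7)*(t*y + t)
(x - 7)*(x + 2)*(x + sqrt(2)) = x^3 - 5*x^2 + sqrt(2)*x^2 - 14*x - 5*sqrt(2)*x - 14*sqrt(2)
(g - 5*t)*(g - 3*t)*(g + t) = g^3 - 7*g^2*t + 7*g*t^2 + 15*t^3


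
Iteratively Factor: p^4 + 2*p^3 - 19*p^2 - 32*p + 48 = (p + 3)*(p^3 - p^2 - 16*p + 16) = (p + 3)*(p + 4)*(p^2 - 5*p + 4) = (p - 1)*(p + 3)*(p + 4)*(p - 4)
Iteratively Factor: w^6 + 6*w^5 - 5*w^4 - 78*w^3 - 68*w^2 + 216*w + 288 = (w + 3)*(w^5 + 3*w^4 - 14*w^3 - 36*w^2 + 40*w + 96) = (w - 2)*(w + 3)*(w^4 + 5*w^3 - 4*w^2 - 44*w - 48) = (w - 3)*(w - 2)*(w + 3)*(w^3 + 8*w^2 + 20*w + 16) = (w - 3)*(w - 2)*(w + 2)*(w + 3)*(w^2 + 6*w + 8) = (w - 3)*(w - 2)*(w + 2)*(w + 3)*(w + 4)*(w + 2)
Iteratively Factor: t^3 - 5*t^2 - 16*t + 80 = (t - 4)*(t^2 - t - 20) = (t - 5)*(t - 4)*(t + 4)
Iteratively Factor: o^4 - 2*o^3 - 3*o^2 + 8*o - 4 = (o - 1)*(o^3 - o^2 - 4*o + 4) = (o - 1)^2*(o^2 - 4) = (o - 1)^2*(o + 2)*(o - 2)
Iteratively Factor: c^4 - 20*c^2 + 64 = (c + 4)*(c^3 - 4*c^2 - 4*c + 16) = (c - 4)*(c + 4)*(c^2 - 4) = (c - 4)*(c - 2)*(c + 4)*(c + 2)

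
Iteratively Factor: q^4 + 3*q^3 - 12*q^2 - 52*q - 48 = (q + 2)*(q^3 + q^2 - 14*q - 24) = (q + 2)*(q + 3)*(q^2 - 2*q - 8) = (q + 2)^2*(q + 3)*(q - 4)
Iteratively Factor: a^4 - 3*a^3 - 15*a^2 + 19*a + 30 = (a - 2)*(a^3 - a^2 - 17*a - 15) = (a - 5)*(a - 2)*(a^2 + 4*a + 3) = (a - 5)*(a - 2)*(a + 1)*(a + 3)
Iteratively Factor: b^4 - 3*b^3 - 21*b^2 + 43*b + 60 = (b + 4)*(b^3 - 7*b^2 + 7*b + 15) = (b - 5)*(b + 4)*(b^2 - 2*b - 3) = (b - 5)*(b + 1)*(b + 4)*(b - 3)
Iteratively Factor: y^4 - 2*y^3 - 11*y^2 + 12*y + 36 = (y - 3)*(y^3 + y^2 - 8*y - 12) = (y - 3)^2*(y^2 + 4*y + 4) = (y - 3)^2*(y + 2)*(y + 2)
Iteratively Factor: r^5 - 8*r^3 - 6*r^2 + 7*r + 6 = (r + 2)*(r^4 - 2*r^3 - 4*r^2 + 2*r + 3) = (r + 1)*(r + 2)*(r^3 - 3*r^2 - r + 3) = (r - 3)*(r + 1)*(r + 2)*(r^2 - 1) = (r - 3)*(r - 1)*(r + 1)*(r + 2)*(r + 1)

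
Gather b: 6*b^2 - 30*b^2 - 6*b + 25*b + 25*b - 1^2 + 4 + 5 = -24*b^2 + 44*b + 8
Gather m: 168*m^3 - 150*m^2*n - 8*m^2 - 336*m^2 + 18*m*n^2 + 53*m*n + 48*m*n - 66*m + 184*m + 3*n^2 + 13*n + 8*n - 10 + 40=168*m^3 + m^2*(-150*n - 344) + m*(18*n^2 + 101*n + 118) + 3*n^2 + 21*n + 30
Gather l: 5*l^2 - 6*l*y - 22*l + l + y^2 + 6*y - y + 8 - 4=5*l^2 + l*(-6*y - 21) + y^2 + 5*y + 4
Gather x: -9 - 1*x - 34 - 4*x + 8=-5*x - 35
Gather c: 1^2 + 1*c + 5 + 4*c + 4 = 5*c + 10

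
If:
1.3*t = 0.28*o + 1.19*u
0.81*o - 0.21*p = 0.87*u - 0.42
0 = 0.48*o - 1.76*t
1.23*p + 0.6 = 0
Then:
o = -0.69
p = -0.49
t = -0.19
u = -0.04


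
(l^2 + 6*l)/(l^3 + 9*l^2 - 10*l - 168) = l/(l^2 + 3*l - 28)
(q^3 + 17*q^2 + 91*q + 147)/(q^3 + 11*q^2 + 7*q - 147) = (q + 3)/(q - 3)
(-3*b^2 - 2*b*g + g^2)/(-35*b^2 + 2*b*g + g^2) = (-3*b^2 - 2*b*g + g^2)/(-35*b^2 + 2*b*g + g^2)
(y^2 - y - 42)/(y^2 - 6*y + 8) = (y^2 - y - 42)/(y^2 - 6*y + 8)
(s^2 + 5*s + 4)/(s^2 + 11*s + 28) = (s + 1)/(s + 7)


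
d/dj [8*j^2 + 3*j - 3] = 16*j + 3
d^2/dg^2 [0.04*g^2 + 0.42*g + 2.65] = 0.0800000000000000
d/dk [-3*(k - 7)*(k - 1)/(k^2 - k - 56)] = 21*(-k^2 + 18*k - 65)/(k^4 - 2*k^3 - 111*k^2 + 112*k + 3136)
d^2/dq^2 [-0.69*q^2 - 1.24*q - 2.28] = -1.38000000000000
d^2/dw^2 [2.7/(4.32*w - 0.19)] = 100.77696/(4.32*w - 0.19)^3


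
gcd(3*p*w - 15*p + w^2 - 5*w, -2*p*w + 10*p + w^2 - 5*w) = w - 5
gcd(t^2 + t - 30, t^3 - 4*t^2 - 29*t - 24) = 1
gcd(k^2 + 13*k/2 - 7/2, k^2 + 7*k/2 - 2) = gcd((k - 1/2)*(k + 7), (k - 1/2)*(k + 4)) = k - 1/2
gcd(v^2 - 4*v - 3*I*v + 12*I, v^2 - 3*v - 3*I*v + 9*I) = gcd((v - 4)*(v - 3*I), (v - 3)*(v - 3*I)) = v - 3*I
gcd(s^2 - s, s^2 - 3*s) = s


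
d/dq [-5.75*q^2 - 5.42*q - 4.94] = -11.5*q - 5.42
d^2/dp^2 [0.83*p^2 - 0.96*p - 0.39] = 1.66000000000000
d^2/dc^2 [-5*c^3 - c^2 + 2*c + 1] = -30*c - 2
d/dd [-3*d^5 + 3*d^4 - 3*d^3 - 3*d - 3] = -15*d^4 + 12*d^3 - 9*d^2 - 3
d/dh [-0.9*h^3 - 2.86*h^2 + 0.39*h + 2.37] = -2.7*h^2 - 5.72*h + 0.39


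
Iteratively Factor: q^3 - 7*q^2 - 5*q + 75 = (q - 5)*(q^2 - 2*q - 15) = (q - 5)*(q + 3)*(q - 5)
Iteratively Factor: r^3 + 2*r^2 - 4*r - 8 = (r + 2)*(r^2 - 4) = (r + 2)^2*(r - 2)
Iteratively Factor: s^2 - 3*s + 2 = (s - 1)*(s - 2)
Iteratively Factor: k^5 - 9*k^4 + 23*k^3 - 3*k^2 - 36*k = (k - 3)*(k^4 - 6*k^3 + 5*k^2 + 12*k) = (k - 4)*(k - 3)*(k^3 - 2*k^2 - 3*k) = k*(k - 4)*(k - 3)*(k^2 - 2*k - 3) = k*(k - 4)*(k - 3)*(k + 1)*(k - 3)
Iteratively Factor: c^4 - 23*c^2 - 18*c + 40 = (c - 1)*(c^3 + c^2 - 22*c - 40) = (c - 1)*(c + 4)*(c^2 - 3*c - 10) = (c - 5)*(c - 1)*(c + 4)*(c + 2)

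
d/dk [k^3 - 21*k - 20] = 3*k^2 - 21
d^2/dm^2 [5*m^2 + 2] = 10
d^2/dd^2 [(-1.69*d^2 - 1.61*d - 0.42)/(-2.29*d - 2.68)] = 8.919772/(12.008989*d^3 + 42.162564*d^2 + 49.343088*d + 19.248832)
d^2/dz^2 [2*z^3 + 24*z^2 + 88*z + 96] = 12*z + 48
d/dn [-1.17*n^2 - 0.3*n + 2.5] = -2.34*n - 0.3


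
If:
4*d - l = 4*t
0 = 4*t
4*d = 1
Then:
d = 1/4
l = 1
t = 0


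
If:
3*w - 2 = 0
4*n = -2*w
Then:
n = -1/3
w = 2/3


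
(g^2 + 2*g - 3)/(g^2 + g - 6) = (g - 1)/(g - 2)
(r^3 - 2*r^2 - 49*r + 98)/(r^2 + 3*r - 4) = (r^3 - 2*r^2 - 49*r + 98)/(r^2 + 3*r - 4)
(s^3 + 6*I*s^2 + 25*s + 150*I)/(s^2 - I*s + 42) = (s^2 + 25)/(s - 7*I)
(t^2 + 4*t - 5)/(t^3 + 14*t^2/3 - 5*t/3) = 3*(t - 1)/(t*(3*t - 1))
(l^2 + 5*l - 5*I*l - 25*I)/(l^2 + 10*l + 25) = (l - 5*I)/(l + 5)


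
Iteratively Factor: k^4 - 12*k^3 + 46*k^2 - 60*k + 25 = (k - 5)*(k^3 - 7*k^2 + 11*k - 5) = (k - 5)*(k - 1)*(k^2 - 6*k + 5) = (k - 5)*(k - 1)^2*(k - 5)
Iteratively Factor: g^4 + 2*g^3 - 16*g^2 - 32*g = (g - 4)*(g^3 + 6*g^2 + 8*g) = g*(g - 4)*(g^2 + 6*g + 8) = g*(g - 4)*(g + 2)*(g + 4)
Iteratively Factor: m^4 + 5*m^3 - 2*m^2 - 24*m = (m)*(m^3 + 5*m^2 - 2*m - 24) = m*(m + 4)*(m^2 + m - 6) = m*(m + 3)*(m + 4)*(m - 2)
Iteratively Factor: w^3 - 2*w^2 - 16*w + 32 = (w - 4)*(w^2 + 2*w - 8) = (w - 4)*(w - 2)*(w + 4)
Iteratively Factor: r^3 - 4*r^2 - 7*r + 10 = (r - 1)*(r^2 - 3*r - 10) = (r - 5)*(r - 1)*(r + 2)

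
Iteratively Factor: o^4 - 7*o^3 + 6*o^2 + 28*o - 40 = (o - 2)*(o^3 - 5*o^2 - 4*o + 20) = (o - 2)^2*(o^2 - 3*o - 10) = (o - 5)*(o - 2)^2*(o + 2)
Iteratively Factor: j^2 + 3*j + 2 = (j + 2)*(j + 1)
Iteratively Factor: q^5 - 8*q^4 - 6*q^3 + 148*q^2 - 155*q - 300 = (q + 4)*(q^4 - 12*q^3 + 42*q^2 - 20*q - 75) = (q - 3)*(q + 4)*(q^3 - 9*q^2 + 15*q + 25) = (q - 3)*(q + 1)*(q + 4)*(q^2 - 10*q + 25) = (q - 5)*(q - 3)*(q + 1)*(q + 4)*(q - 5)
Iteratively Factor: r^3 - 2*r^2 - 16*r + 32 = (r - 2)*(r^2 - 16) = (r - 4)*(r - 2)*(r + 4)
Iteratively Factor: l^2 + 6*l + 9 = (l + 3)*(l + 3)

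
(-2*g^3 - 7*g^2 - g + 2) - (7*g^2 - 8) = -2*g^3 - 14*g^2 - g + 10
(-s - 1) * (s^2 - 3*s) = -s^3 + 2*s^2 + 3*s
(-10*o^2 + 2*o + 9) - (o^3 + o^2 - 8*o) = -o^3 - 11*o^2 + 10*o + 9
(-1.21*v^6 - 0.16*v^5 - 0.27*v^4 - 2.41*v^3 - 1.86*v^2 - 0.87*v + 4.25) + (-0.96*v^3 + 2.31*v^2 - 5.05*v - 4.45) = -1.21*v^6 - 0.16*v^5 - 0.27*v^4 - 3.37*v^3 + 0.45*v^2 - 5.92*v - 0.2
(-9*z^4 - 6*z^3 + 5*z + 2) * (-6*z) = 54*z^5 + 36*z^4 - 30*z^2 - 12*z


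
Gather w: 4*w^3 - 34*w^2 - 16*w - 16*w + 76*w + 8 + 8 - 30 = 4*w^3 - 34*w^2 + 44*w - 14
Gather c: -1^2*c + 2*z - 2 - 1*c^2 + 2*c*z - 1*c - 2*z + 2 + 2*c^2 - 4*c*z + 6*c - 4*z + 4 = c^2 + c*(4 - 2*z) - 4*z + 4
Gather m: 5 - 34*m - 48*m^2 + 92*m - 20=-48*m^2 + 58*m - 15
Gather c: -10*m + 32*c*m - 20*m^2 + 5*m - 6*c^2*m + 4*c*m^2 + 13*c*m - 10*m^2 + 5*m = -6*c^2*m + c*(4*m^2 + 45*m) - 30*m^2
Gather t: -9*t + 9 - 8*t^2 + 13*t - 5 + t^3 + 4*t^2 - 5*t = t^3 - 4*t^2 - t + 4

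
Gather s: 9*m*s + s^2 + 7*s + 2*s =s^2 + s*(9*m + 9)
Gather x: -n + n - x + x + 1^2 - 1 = 0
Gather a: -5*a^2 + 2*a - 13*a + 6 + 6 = -5*a^2 - 11*a + 12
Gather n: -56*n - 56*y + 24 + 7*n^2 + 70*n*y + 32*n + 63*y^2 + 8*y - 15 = 7*n^2 + n*(70*y - 24) + 63*y^2 - 48*y + 9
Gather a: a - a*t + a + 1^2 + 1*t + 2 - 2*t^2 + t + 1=a*(2 - t) - 2*t^2 + 2*t + 4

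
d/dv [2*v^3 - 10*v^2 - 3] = 2*v*(3*v - 10)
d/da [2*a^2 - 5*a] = 4*a - 5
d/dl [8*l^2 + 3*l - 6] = 16*l + 3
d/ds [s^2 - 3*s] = 2*s - 3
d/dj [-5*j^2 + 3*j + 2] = 3 - 10*j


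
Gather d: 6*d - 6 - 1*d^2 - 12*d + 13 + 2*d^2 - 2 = d^2 - 6*d + 5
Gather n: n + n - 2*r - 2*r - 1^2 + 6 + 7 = 2*n - 4*r + 12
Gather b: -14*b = -14*b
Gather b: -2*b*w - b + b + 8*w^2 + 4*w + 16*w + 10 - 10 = -2*b*w + 8*w^2 + 20*w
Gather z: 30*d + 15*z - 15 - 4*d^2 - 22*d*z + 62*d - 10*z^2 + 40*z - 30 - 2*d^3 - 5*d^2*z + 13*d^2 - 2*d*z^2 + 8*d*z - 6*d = -2*d^3 + 9*d^2 + 86*d + z^2*(-2*d - 10) + z*(-5*d^2 - 14*d + 55) - 45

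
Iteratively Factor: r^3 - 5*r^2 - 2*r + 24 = (r + 2)*(r^2 - 7*r + 12) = (r - 3)*(r + 2)*(r - 4)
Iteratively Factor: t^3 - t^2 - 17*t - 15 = (t + 3)*(t^2 - 4*t - 5) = (t + 1)*(t + 3)*(t - 5)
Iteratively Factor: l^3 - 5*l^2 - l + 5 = (l - 1)*(l^2 - 4*l - 5) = (l - 1)*(l + 1)*(l - 5)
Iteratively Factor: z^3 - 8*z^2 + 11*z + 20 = (z - 4)*(z^2 - 4*z - 5) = (z - 5)*(z - 4)*(z + 1)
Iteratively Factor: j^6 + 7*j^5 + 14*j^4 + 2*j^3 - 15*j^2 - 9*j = (j)*(j^5 + 7*j^4 + 14*j^3 + 2*j^2 - 15*j - 9) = j*(j + 3)*(j^4 + 4*j^3 + 2*j^2 - 4*j - 3) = j*(j + 3)^2*(j^3 + j^2 - j - 1) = j*(j - 1)*(j + 3)^2*(j^2 + 2*j + 1) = j*(j - 1)*(j + 1)*(j + 3)^2*(j + 1)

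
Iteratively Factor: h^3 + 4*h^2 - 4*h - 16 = (h + 2)*(h^2 + 2*h - 8) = (h + 2)*(h + 4)*(h - 2)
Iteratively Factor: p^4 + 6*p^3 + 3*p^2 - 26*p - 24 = (p + 1)*(p^3 + 5*p^2 - 2*p - 24) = (p + 1)*(p + 3)*(p^2 + 2*p - 8) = (p + 1)*(p + 3)*(p + 4)*(p - 2)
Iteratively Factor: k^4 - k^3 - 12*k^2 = (k)*(k^3 - k^2 - 12*k) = k^2*(k^2 - k - 12) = k^2*(k - 4)*(k + 3)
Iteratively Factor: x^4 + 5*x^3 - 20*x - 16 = (x + 1)*(x^3 + 4*x^2 - 4*x - 16) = (x + 1)*(x + 2)*(x^2 + 2*x - 8) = (x - 2)*(x + 1)*(x + 2)*(x + 4)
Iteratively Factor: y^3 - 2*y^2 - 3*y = (y)*(y^2 - 2*y - 3) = y*(y - 3)*(y + 1)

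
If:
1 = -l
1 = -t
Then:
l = -1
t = -1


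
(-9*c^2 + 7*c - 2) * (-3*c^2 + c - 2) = 27*c^4 - 30*c^3 + 31*c^2 - 16*c + 4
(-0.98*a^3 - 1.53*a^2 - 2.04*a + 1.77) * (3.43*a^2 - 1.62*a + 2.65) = -3.3614*a^5 - 3.6603*a^4 - 7.1156*a^3 + 5.3214*a^2 - 8.2734*a + 4.6905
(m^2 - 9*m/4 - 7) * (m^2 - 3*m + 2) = m^4 - 21*m^3/4 + 7*m^2/4 + 33*m/2 - 14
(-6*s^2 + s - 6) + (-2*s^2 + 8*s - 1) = -8*s^2 + 9*s - 7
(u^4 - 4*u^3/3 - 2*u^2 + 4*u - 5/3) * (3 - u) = -u^5 + 13*u^4/3 - 2*u^3 - 10*u^2 + 41*u/3 - 5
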